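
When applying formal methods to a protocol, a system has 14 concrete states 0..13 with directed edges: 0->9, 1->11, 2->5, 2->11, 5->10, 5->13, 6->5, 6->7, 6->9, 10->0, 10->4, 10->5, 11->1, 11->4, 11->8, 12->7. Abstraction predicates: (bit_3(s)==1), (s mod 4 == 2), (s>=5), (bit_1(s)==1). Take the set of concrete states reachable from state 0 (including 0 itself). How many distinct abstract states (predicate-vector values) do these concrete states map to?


BFS from 0:
Concrete reachable: {0, 9}
Abstract via predicates (bit_3(s)==1), (s mod 4 == 2), (s>=5), (bit_1(s)==1):
  (0,0,0,0) <- {0}
  (1,0,1,0) <- {9}
Distinct abstract states = 2

2


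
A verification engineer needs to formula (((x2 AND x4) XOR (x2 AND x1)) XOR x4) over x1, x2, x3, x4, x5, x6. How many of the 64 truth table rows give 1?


Formula: (((x2 AND x4) XOR (x2 AND x1)) XOR x4) over 6 vars (64 rows)
Evaluate each row (x1, x2, x3, x4, x5, x6 as bits, MSB first):
  row 0 [000000]: (((0 AND 0) XOR (0 AND 0)) XOR 0) -> 0
  row 1 [000001]: (((0 AND 0) XOR (0 AND 0)) XOR 0) -> 0
  row 2 [000010]: (((0 AND 0) XOR (0 AND 0)) XOR 0) -> 0
  row 3 [000011]: (((0 AND 0) XOR (0 AND 0)) XOR 0) -> 0
  row 4 [000100]: (((0 AND 1) XOR (0 AND 0)) XOR 1) -> 1
  (every remaining row is evaluated the same way; all 64 results are listed next)
Full result column, 8 rows per line (x1,x2,x3 fixed per line; x4,x5,x6 runs 000..111 left to right):
  rows 0-7 [x1,x2,x3=000]: 00001111  (ones: 4)
  rows 8-15 [x1,x2,x3=001]: 00001111  (ones: 4)
  rows 16-23 [x1,x2,x3=010]: 00000000  (ones: 0)
  rows 24-31 [x1,x2,x3=011]: 00000000  (ones: 0)
  rows 32-39 [x1,x2,x3=100]: 00001111  (ones: 4)
  rows 40-47 [x1,x2,x3=101]: 00001111  (ones: 4)
  rows 48-55 [x1,x2,x3=110]: 11111111  (ones: 8)
  rows 56-63 [x1,x2,x3=111]: 11111111  (ones: 8)
Count of 1-rows = 4+4+0+0+4+4+8+8 = 32

32


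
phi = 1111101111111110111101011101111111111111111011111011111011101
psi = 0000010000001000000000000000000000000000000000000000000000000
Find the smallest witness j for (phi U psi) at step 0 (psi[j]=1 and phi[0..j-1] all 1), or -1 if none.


(phi U psi) at 0: need smallest j with psi[j]=1 and phi[i]=1 for all i in [0,j).
Scan from step 0:
  step 0: phi=1, psi=0 -> continue
  step 1: phi=1, psi=0 -> continue
  step 2: phi=1, psi=0 -> continue
  step 3: phi=1, psi=0 -> continue
  step 5: psi=1 and phi held for [0,5) -> witness found
Witness step = 5

5


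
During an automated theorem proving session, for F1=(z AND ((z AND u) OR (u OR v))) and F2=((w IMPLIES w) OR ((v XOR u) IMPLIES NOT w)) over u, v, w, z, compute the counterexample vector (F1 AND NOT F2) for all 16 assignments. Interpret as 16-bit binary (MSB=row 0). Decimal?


F1 = (z AND ((z AND u) OR (u OR v)))
F2 = ((w IMPLIES w) OR ((v XOR u) IMPLIES NOT w))
Counterexample to F1=>F2 is where F1=1 and F2=0.
Evaluate each row (bits = u,v,w,z, MSB first):
  row 0 [0000]: F1=0 F2=1 -> F1&~F2 -> 0
  row 1 [0001]: F1=0 F2=1 -> F1&~F2 -> 0
  row 2 [0010]: F1=0 F2=1 -> F1&~F2 -> 0
  row 3 [0011]: F1=0 F2=1 -> F1&~F2 -> 0
  row 4 [0100]: F1=0 F2=1 -> F1&~F2 -> 0
  row 5 [0101]: F1=1 F2=1 -> F1&~F2 -> 0
  row 6 [0110]: F1=0 F2=1 -> F1&~F2 -> 0
  row 7 [0111]: F1=1 F2=1 -> F1&~F2 -> 0
  row 8 [1000]: F1=0 F2=1 -> F1&~F2 -> 0
  row 9 [1001]: F1=1 F2=1 -> F1&~F2 -> 0
  row 10 [1010]: F1=0 F2=1 -> F1&~F2 -> 0
  row 11 [1011]: F1=1 F2=1 -> F1&~F2 -> 0
  row 12 [1100]: F1=0 F2=1 -> F1&~F2 -> 0
  row 13 [1101]: F1=1 F2=1 -> F1&~F2 -> 0
  row 14 [1110]: F1=0 F2=1 -> F1&~F2 -> 0
  row 15 [1111]: F1=1 F2=1 -> F1&~F2 -> 0
Full result column, 4 rows per line (u,v fixed per line; w,z runs 00..11 left to right):
  rows 0-3 [u,v=00]: 0000  = hex 0
  rows 4-7 [u,v=01]: 0000  = hex 0
  rows 8-11 [u,v=10]: 0000  = hex 0
  rows 12-15 [u,v=11]: 0000  = hex 0
Counterexample vector (row 0 .. row 15) = 0000000000000000
Output column grouped in 4s = 0000 0000 0000 0000 = 0x0000
Convert to decimal digit by digit (value = value*16 + digit):
  0 -> 0
  0*16 + 0 = 0
  0*16 + 0 = 0
  0*16 + 0 = 0
Decimal = 0

0


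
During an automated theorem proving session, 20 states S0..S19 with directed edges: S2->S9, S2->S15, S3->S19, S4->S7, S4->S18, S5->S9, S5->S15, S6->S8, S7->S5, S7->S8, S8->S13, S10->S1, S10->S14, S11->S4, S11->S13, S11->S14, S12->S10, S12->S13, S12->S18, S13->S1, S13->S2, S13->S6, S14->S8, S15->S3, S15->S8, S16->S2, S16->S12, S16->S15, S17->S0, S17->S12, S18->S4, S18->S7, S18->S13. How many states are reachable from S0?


BFS from S0:
  layer 0: {S0}
Reachable set: {S0}
Count = 1

1


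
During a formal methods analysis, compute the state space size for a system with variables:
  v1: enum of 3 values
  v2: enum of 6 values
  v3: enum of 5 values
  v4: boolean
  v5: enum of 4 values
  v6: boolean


State space = product of domain sizes of all variables.
Domain sizes:
  v1 (enum of 3 values): 3
  v2 (enum of 6 values): 6
  v3 (enum of 5 values): 5
  v4 (boolean): 2
  v5 (enum of 4 values): 4
  v6 (boolean): 2
Product = 3 * 6 * 5 * 2 * 4 * 2 = 1440

1440


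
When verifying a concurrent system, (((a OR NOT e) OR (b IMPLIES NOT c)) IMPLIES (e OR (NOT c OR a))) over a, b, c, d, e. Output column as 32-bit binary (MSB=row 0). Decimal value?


Formula: (((a OR NOT e) OR (b IMPLIES NOT c)) IMPLIES (e OR (NOT c OR a))) over a, b, c, d, e (32 rows)
Evaluate each row (bits = a,b,c,d,e, MSB first):
  row 0 [00000]: (((0 OR NOT 0) OR (0 IMPLIES NOT 0)) IMPLIES (0 OR (NOT 0 OR 0))) -> 1
  row 1 [00001]: (((0 OR NOT 1) OR (0 IMPLIES NOT 0)) IMPLIES (1 OR (NOT 0 OR 0))) -> 1
  row 2 [00010]: (((0 OR NOT 0) OR (0 IMPLIES NOT 0)) IMPLIES (0 OR (NOT 0 OR 0))) -> 1
  row 3 [00011]: (((0 OR NOT 1) OR (0 IMPLIES NOT 0)) IMPLIES (1 OR (NOT 0 OR 0))) -> 1
  row 4 [00100]: (((0 OR NOT 0) OR (0 IMPLIES NOT 1)) IMPLIES (0 OR (NOT 1 OR 0))) -> 0
  row 5 [00101]: (((0 OR NOT 1) OR (0 IMPLIES NOT 1)) IMPLIES (1 OR (NOT 1 OR 0))) -> 1
  row 6 [00110]: (((0 OR NOT 0) OR (0 IMPLIES NOT 1)) IMPLIES (0 OR (NOT 1 OR 0))) -> 0
  row 7 [00111]: (((0 OR NOT 1) OR (0 IMPLIES NOT 1)) IMPLIES (1 OR (NOT 1 OR 0))) -> 1
  row 8 [01000]: (((0 OR NOT 0) OR (1 IMPLIES NOT 0)) IMPLIES (0 OR (NOT 0 OR 0))) -> 1
  row 9 [01001]: (((0 OR NOT 1) OR (1 IMPLIES NOT 0)) IMPLIES (1 OR (NOT 0 OR 0))) -> 1
  row 10 [01010]: (((0 OR NOT 0) OR (1 IMPLIES NOT 0)) IMPLIES (0 OR (NOT 0 OR 0))) -> 1
  row 11 [01011]: (((0 OR NOT 1) OR (1 IMPLIES NOT 0)) IMPLIES (1 OR (NOT 0 OR 0))) -> 1
  row 12 [01100]: (((0 OR NOT 0) OR (1 IMPLIES NOT 1)) IMPLIES (0 OR (NOT 1 OR 0))) -> 0
  row 13 [01101]: (((0 OR NOT 1) OR (1 IMPLIES NOT 1)) IMPLIES (1 OR (NOT 1 OR 0))) -> 1
  row 14 [01110]: (((0 OR NOT 0) OR (1 IMPLIES NOT 1)) IMPLIES (0 OR (NOT 1 OR 0))) -> 0
  row 15 [01111]: (((0 OR NOT 1) OR (1 IMPLIES NOT 1)) IMPLIES (1 OR (NOT 1 OR 0))) -> 1
  row 16 [10000]: (((1 OR NOT 0) OR (0 IMPLIES NOT 0)) IMPLIES (0 OR (NOT 0 OR 1))) -> 1
  row 17 [10001]: (((1 OR NOT 1) OR (0 IMPLIES NOT 0)) IMPLIES (1 OR (NOT 0 OR 1))) -> 1
  row 18 [10010]: (((1 OR NOT 0) OR (0 IMPLIES NOT 0)) IMPLIES (0 OR (NOT 0 OR 1))) -> 1
  row 19 [10011]: (((1 OR NOT 1) OR (0 IMPLIES NOT 0)) IMPLIES (1 OR (NOT 0 OR 1))) -> 1
  row 20 [10100]: (((1 OR NOT 0) OR (0 IMPLIES NOT 1)) IMPLIES (0 OR (NOT 1 OR 1))) -> 1
  row 21 [10101]: (((1 OR NOT 1) OR (0 IMPLIES NOT 1)) IMPLIES (1 OR (NOT 1 OR 1))) -> 1
  row 22 [10110]: (((1 OR NOT 0) OR (0 IMPLIES NOT 1)) IMPLIES (0 OR (NOT 1 OR 1))) -> 1
  row 23 [10111]: (((1 OR NOT 1) OR (0 IMPLIES NOT 1)) IMPLIES (1 OR (NOT 1 OR 1))) -> 1
  row 24 [11000]: (((1 OR NOT 0) OR (1 IMPLIES NOT 0)) IMPLIES (0 OR (NOT 0 OR 1))) -> 1
  row 25 [11001]: (((1 OR NOT 1) OR (1 IMPLIES NOT 0)) IMPLIES (1 OR (NOT 0 OR 1))) -> 1
  row 26 [11010]: (((1 OR NOT 0) OR (1 IMPLIES NOT 0)) IMPLIES (0 OR (NOT 0 OR 1))) -> 1
  row 27 [11011]: (((1 OR NOT 1) OR (1 IMPLIES NOT 0)) IMPLIES (1 OR (NOT 0 OR 1))) -> 1
  row 28 [11100]: (((1 OR NOT 0) OR (1 IMPLIES NOT 1)) IMPLIES (0 OR (NOT 1 OR 1))) -> 1
  row 29 [11101]: (((1 OR NOT 1) OR (1 IMPLIES NOT 1)) IMPLIES (1 OR (NOT 1 OR 1))) -> 1
  row 30 [11110]: (((1 OR NOT 0) OR (1 IMPLIES NOT 1)) IMPLIES (0 OR (NOT 1 OR 1))) -> 1
  row 31 [11111]: (((1 OR NOT 1) OR (1 IMPLIES NOT 1)) IMPLIES (1 OR (NOT 1 OR 1))) -> 1
Full result column, 4 rows per line (a,b,c fixed per line; d,e runs 00..11 left to right):
  rows 0-3 [a,b,c=000]: 1111  = hex F
  rows 4-7 [a,b,c=001]: 0101  = hex 5
  rows 8-11 [a,b,c=010]: 1111  = hex F
  rows 12-15 [a,b,c=011]: 0101  = hex 5
  rows 16-19 [a,b,c=100]: 1111  = hex F
  rows 20-23 [a,b,c=101]: 1111  = hex F
  rows 24-27 [a,b,c=110]: 1111  = hex F
  rows 28-31 [a,b,c=111]: 1111  = hex F
Output column (row 0 .. row 31) = 11110101111101011111111111111111
Output column grouped in 4s = 1111 0101 1111 0101 1111 1111 1111 1111 = 0xF5F5FFFF
Convert to decimal digit by digit (value = value*16 + digit):
  F -> 15
  15*16 + 5 = 245
  245*16 + 15 (F) = 3935
  3935*16 + 5 = 62965
  62965*16 + 15 (F) = 1007455
  1007455*16 + 15 (F) = 16119295
  16119295*16 + 15 (F) = 257908735
  257908735*16 + 15 (F) = 4126539775
Decimal = 4126539775

4126539775


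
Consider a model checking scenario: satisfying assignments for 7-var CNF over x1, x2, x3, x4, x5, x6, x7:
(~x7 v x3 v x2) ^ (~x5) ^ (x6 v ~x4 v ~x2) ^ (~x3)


CNF with 4 clauses over 7 vars (128 assignments).
An assignment satisfies CNF iff every clause has >=1 true literal.
Check each row (bits = x1,x2,x3,x4,x5,x6,x7; clause T/F shown):
  row 0 [0000000]: clauses=TTTT -> 1
  row 1 [0000001]: clauses=FTTT -> 0
  row 2 [0000010]: clauses=TTTT -> 1
  row 3 [0000011]: clauses=FTTT -> 0
  row 4 [0000100]: clauses=TFTT -> 0
  (every remaining row is evaluated the same way; all 128 results are listed next)
Full result column, 8 rows per line (x1,x2,x3,x4 fixed per line; x5,x6,x7 runs 000..111 left to right):
  rows 0-7 [x1,x2,x3,x4=0000]: 10100000  (ones: 2)
  rows 8-15 [x1,x2,x3,x4=0001]: 10100000  (ones: 2)
  rows 16-23 [x1,x2,x3,x4=0010]: 00000000  (ones: 0)
  rows 24-31 [x1,x2,x3,x4=0011]: 00000000  (ones: 0)
  rows 32-39 [x1,x2,x3,x4=0100]: 11110000  (ones: 4)
  rows 40-47 [x1,x2,x3,x4=0101]: 00110000  (ones: 2)
  rows 48-55 [x1,x2,x3,x4=0110]: 00000000  (ones: 0)
  rows 56-63 [x1,x2,x3,x4=0111]: 00000000  (ones: 0)
  rows 64-71 [x1,x2,x3,x4=1000]: 10100000  (ones: 2)
  rows 72-79 [x1,x2,x3,x4=1001]: 10100000  (ones: 2)
  rows 80-87 [x1,x2,x3,x4=1010]: 00000000  (ones: 0)
  rows 88-95 [x1,x2,x3,x4=1011]: 00000000  (ones: 0)
  rows 96-103 [x1,x2,x3,x4=1100]: 11110000  (ones: 4)
  rows 104-111 [x1,x2,x3,x4=1101]: 00110000  (ones: 2)
  rows 112-119 [x1,x2,x3,x4=1110]: 00000000  (ones: 0)
  rows 120-127 [x1,x2,x3,x4=1111]: 00000000  (ones: 0)
Satisfying assignments = 2+2+0+0+4+2+0+0+2+2+0+0+4+2+0+0 = 20

20


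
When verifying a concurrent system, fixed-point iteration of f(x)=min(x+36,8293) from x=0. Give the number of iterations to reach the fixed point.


Step 1: x=0, cap=8293, increment=36
Step 2: x grows by 36 each step until capped at 8293; fixed point is x=8293
Step 3: iterations = ceil(8293/36) = 231

231


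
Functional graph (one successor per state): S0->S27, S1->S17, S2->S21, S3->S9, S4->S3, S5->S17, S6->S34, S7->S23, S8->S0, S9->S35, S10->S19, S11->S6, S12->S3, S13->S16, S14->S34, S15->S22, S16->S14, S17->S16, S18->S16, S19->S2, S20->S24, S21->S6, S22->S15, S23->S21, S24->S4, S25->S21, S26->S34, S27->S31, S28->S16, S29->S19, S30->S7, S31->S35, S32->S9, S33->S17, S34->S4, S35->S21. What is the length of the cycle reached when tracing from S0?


Trace from S0 until a state repeats:
  S0 -> S27 -> S31 -> S35 -> S21 -> S6 -> S34 -> S4 -> S3 -> S9 -> S35
S35 first seen at step 3, revisited at step 10.
Cycle length = 10 - 3 = 7

7


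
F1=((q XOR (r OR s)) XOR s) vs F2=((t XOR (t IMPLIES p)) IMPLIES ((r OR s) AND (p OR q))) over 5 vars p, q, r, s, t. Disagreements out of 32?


F1 = ((q XOR (r OR s)) XOR s)
F2 = ((t XOR (t IMPLIES p)) IMPLIES ((r OR s) AND (p OR q)))
Evaluate both on each of 32 rows (bits = p,q,r,s,t):
  row 0 [00000]: F1=0 F2=0 -> 0
  row 1 [00001]: F1=0 F2=0 -> 0
  row 2 [00010]: F1=0 F2=0 -> 0
  row 3 [00011]: F1=0 F2=0 -> 0
  row 4 [00100]: F1=1 F2=0 (differ) -> 1
  row 5 [00101]: F1=1 F2=0 (differ) -> 1
  row 6 [00110]: F1=0 F2=0 -> 0
  row 7 [00111]: F1=0 F2=0 -> 0
  row 8 [01000]: F1=1 F2=0 (differ) -> 1
  row 9 [01001]: F1=1 F2=0 (differ) -> 1
  row 10 [01010]: F1=1 F2=1 -> 0
  row 11 [01011]: F1=1 F2=1 -> 0
  row 12 [01100]: F1=0 F2=1 (differ) -> 1
  row 13 [01101]: F1=0 F2=1 (differ) -> 1
  row 14 [01110]: F1=1 F2=1 -> 0
  row 15 [01111]: F1=1 F2=1 -> 0
  row 16 [10000]: F1=0 F2=0 -> 0
  row 17 [10001]: F1=0 F2=1 (differ) -> 1
  row 18 [10010]: F1=0 F2=1 (differ) -> 1
  row 19 [10011]: F1=0 F2=1 (differ) -> 1
  row 20 [10100]: F1=1 F2=1 -> 0
  row 21 [10101]: F1=1 F2=1 -> 0
  row 22 [10110]: F1=0 F2=1 (differ) -> 1
  row 23 [10111]: F1=0 F2=1 (differ) -> 1
  row 24 [11000]: F1=1 F2=0 (differ) -> 1
  row 25 [11001]: F1=1 F2=1 -> 0
  row 26 [11010]: F1=1 F2=1 -> 0
  row 27 [11011]: F1=1 F2=1 -> 0
  row 28 [11100]: F1=0 F2=1 (differ) -> 1
  row 29 [11101]: F1=0 F2=1 (differ) -> 1
  row 30 [11110]: F1=1 F2=1 -> 0
  row 31 [11111]: F1=1 F2=1 -> 0
Full result column, 8 rows per line (p,q fixed per line; r,s,t runs 000..111 left to right):
  rows 0-7 [p,q=00]: 00001100  (ones: 2)
  rows 8-15 [p,q=01]: 11001100  (ones: 4)
  rows 16-23 [p,q=10]: 01110011  (ones: 5)
  rows 24-31 [p,q=11]: 10001100  (ones: 3)
Disagreements = 2+4+5+3 = 14

14


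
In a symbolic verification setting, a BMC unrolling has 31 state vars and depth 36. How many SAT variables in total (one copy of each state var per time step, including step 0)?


BMC unrolls to depth k, creating one copy of each state var for steps 0..k.
Step count = 36 + 1 = 37 (steps 0 through 36)
Vars per step = 31
Total = 31 * 37 = 1147

1147


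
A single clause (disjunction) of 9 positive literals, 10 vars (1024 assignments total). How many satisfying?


Step 1: Total=2^10=1024
Step 2: Unsat when all 9 false: 2^1=2
Step 3: Sat=1024-2=1022

1022


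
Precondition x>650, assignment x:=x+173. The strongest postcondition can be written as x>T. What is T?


Formula: sp(P, x:=E) = exists old_x. (x = E[old_x/x]) AND P[old_x/x] (old_x is the value of x before the assignment; eliminate old_x by solving x = E[old_x/x] for old_x)
Step 1: Precondition P: x>650, i.e. old_x > 650
Step 2: Assignment gives x = old_x + 173, so old_x = x - 173
Step 3: Substitute into P: x - 173 > 650
Step 4: Simplify: x > 650+173 = 823

823


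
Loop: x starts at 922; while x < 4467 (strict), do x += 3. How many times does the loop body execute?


Step 1: x goes from 922 toward 4467 by 3; the body runs while x<4467, so iterations = ceil((bound-start)/step)
Step 2: Distance=3545
Step 3: ceil(3545/3)=1182

1182


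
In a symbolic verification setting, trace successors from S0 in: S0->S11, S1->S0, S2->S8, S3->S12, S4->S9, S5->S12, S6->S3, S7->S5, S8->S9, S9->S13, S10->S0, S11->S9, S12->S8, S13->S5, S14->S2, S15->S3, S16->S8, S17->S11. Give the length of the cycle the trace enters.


Trace from S0 until a state repeats:
  S0 -> S11 -> S9 -> S13 -> S5 -> S12 -> S8 -> S9
S9 first seen at step 2, revisited at step 7.
Cycle length = 7 - 2 = 5

5


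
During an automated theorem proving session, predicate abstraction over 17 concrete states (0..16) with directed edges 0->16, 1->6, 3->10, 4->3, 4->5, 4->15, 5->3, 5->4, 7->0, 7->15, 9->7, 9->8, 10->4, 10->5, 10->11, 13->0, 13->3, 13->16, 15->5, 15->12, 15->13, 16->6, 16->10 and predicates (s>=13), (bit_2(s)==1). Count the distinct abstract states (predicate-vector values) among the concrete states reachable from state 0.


BFS from 0:
Concrete reachable: {0, 3, 4, 5, 6, 10, 11, 12, 13, 15, 16}
Abstract via predicates (s>=13), (bit_2(s)==1):
  (0,0) <- {0, 3, 10, 11}
  (0,1) <- {4, 5, 6, 12}
  (1,0) <- {16}
  (1,1) <- {13, 15}
Distinct abstract states = 4

4


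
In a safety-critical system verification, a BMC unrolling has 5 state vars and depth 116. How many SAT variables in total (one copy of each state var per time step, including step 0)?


BMC unrolls to depth k, creating one copy of each state var for steps 0..k.
Step count = 116 + 1 = 117 (steps 0 through 116)
Vars per step = 5
Total = 5 * 117 = 585

585


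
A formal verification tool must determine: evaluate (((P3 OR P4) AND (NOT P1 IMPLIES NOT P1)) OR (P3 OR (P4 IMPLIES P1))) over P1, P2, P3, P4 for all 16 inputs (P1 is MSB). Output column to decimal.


Formula: (((P3 OR P4) AND (NOT P1 IMPLIES NOT P1)) OR (P3 OR (P4 IMPLIES P1))) over P1, P2, P3, P4 (16 rows)
Evaluate each row (bits = P1,P2,P3,P4, MSB first):
  row 0 [0000]: (((0 OR 0) AND (NOT 0 IMPLIES NOT 0)) OR (0 OR (0 IMPLIES 0))) -> 1
  row 1 [0001]: (((0 OR 1) AND (NOT 0 IMPLIES NOT 0)) OR (0 OR (1 IMPLIES 0))) -> 1
  row 2 [0010]: (((1 OR 0) AND (NOT 0 IMPLIES NOT 0)) OR (1 OR (0 IMPLIES 0))) -> 1
  row 3 [0011]: (((1 OR 1) AND (NOT 0 IMPLIES NOT 0)) OR (1 OR (1 IMPLIES 0))) -> 1
  row 4 [0100]: (((0 OR 0) AND (NOT 0 IMPLIES NOT 0)) OR (0 OR (0 IMPLIES 0))) -> 1
  row 5 [0101]: (((0 OR 1) AND (NOT 0 IMPLIES NOT 0)) OR (0 OR (1 IMPLIES 0))) -> 1
  row 6 [0110]: (((1 OR 0) AND (NOT 0 IMPLIES NOT 0)) OR (1 OR (0 IMPLIES 0))) -> 1
  row 7 [0111]: (((1 OR 1) AND (NOT 0 IMPLIES NOT 0)) OR (1 OR (1 IMPLIES 0))) -> 1
  row 8 [1000]: (((0 OR 0) AND (NOT 1 IMPLIES NOT 1)) OR (0 OR (0 IMPLIES 1))) -> 1
  row 9 [1001]: (((0 OR 1) AND (NOT 1 IMPLIES NOT 1)) OR (0 OR (1 IMPLIES 1))) -> 1
  row 10 [1010]: (((1 OR 0) AND (NOT 1 IMPLIES NOT 1)) OR (1 OR (0 IMPLIES 1))) -> 1
  row 11 [1011]: (((1 OR 1) AND (NOT 1 IMPLIES NOT 1)) OR (1 OR (1 IMPLIES 1))) -> 1
  row 12 [1100]: (((0 OR 0) AND (NOT 1 IMPLIES NOT 1)) OR (0 OR (0 IMPLIES 1))) -> 1
  row 13 [1101]: (((0 OR 1) AND (NOT 1 IMPLIES NOT 1)) OR (0 OR (1 IMPLIES 1))) -> 1
  row 14 [1110]: (((1 OR 0) AND (NOT 1 IMPLIES NOT 1)) OR (1 OR (0 IMPLIES 1))) -> 1
  row 15 [1111]: (((1 OR 1) AND (NOT 1 IMPLIES NOT 1)) OR (1 OR (1 IMPLIES 1))) -> 1
Full result column, 4 rows per line (P1,P2 fixed per line; P3,P4 runs 00..11 left to right):
  rows 0-3 [P1,P2=00]: 1111  = hex F
  rows 4-7 [P1,P2=01]: 1111  = hex F
  rows 8-11 [P1,P2=10]: 1111  = hex F
  rows 12-15 [P1,P2=11]: 1111  = hex F
Output column (row 0 .. row 15) = 1111111111111111
Output column grouped in 4s = 1111 1111 1111 1111 = 0xFFFF
Convert to decimal digit by digit (value = value*16 + digit):
  F -> 15
  15*16 + 15 (F) = 255
  255*16 + 15 (F) = 4095
  4095*16 + 15 (F) = 65535
Decimal = 65535

65535


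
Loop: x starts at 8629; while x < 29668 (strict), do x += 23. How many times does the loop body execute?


Step 1: x goes from 8629 toward 29668 by 23; the body runs while x<29668, so iterations = ceil((bound-start)/step)
Step 2: Distance=21039
Step 3: ceil(21039/23)=915

915


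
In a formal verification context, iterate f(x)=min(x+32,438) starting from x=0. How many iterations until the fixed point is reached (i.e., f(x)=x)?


Step 1: x=0, cap=438, increment=32
Step 2: x grows by 32 each step until capped at 438; fixed point is x=438
Step 3: iterations = ceil(438/32) = 14

14


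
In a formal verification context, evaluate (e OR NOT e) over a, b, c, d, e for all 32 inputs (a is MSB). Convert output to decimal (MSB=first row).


Formula: (e OR NOT e) over a, b, c, d, e (32 rows)
Evaluate each row (bits = a,b,c,d,e, MSB first):
  row 0 [00000]: (0 OR NOT 0) -> 1
  row 1 [00001]: (1 OR NOT 1) -> 1
  row 2 [00010]: (0 OR NOT 0) -> 1
  row 3 [00011]: (1 OR NOT 1) -> 1
  row 4 [00100]: (0 OR NOT 0) -> 1
  row 5 [00101]: (1 OR NOT 1) -> 1
  row 6 [00110]: (0 OR NOT 0) -> 1
  row 7 [00111]: (1 OR NOT 1) -> 1
  row 8 [01000]: (0 OR NOT 0) -> 1
  row 9 [01001]: (1 OR NOT 1) -> 1
  row 10 [01010]: (0 OR NOT 0) -> 1
  row 11 [01011]: (1 OR NOT 1) -> 1
  row 12 [01100]: (0 OR NOT 0) -> 1
  row 13 [01101]: (1 OR NOT 1) -> 1
  row 14 [01110]: (0 OR NOT 0) -> 1
  row 15 [01111]: (1 OR NOT 1) -> 1
  row 16 [10000]: (0 OR NOT 0) -> 1
  row 17 [10001]: (1 OR NOT 1) -> 1
  row 18 [10010]: (0 OR NOT 0) -> 1
  row 19 [10011]: (1 OR NOT 1) -> 1
  row 20 [10100]: (0 OR NOT 0) -> 1
  row 21 [10101]: (1 OR NOT 1) -> 1
  row 22 [10110]: (0 OR NOT 0) -> 1
  row 23 [10111]: (1 OR NOT 1) -> 1
  row 24 [11000]: (0 OR NOT 0) -> 1
  row 25 [11001]: (1 OR NOT 1) -> 1
  row 26 [11010]: (0 OR NOT 0) -> 1
  row 27 [11011]: (1 OR NOT 1) -> 1
  row 28 [11100]: (0 OR NOT 0) -> 1
  row 29 [11101]: (1 OR NOT 1) -> 1
  row 30 [11110]: (0 OR NOT 0) -> 1
  row 31 [11111]: (1 OR NOT 1) -> 1
Full result column, 4 rows per line (a,b,c fixed per line; d,e runs 00..11 left to right):
  rows 0-3 [a,b,c=000]: 1111  = hex F
  rows 4-7 [a,b,c=001]: 1111  = hex F
  rows 8-11 [a,b,c=010]: 1111  = hex F
  rows 12-15 [a,b,c=011]: 1111  = hex F
  rows 16-19 [a,b,c=100]: 1111  = hex F
  rows 20-23 [a,b,c=101]: 1111  = hex F
  rows 24-27 [a,b,c=110]: 1111  = hex F
  rows 28-31 [a,b,c=111]: 1111  = hex F
Output column (row 0 .. row 31) = 11111111111111111111111111111111
Output column grouped in 4s = 1111 1111 1111 1111 1111 1111 1111 1111 = 0xFFFFFFFF
Convert to decimal digit by digit (value = value*16 + digit):
  F -> 15
  15*16 + 15 (F) = 255
  255*16 + 15 (F) = 4095
  4095*16 + 15 (F) = 65535
  65535*16 + 15 (F) = 1048575
  1048575*16 + 15 (F) = 16777215
  16777215*16 + 15 (F) = 268435455
  268435455*16 + 15 (F) = 4294967295
Decimal = 4294967295

4294967295


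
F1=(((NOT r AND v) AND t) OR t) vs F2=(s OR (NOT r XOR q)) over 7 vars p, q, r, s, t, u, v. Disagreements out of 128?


F1 = (((NOT r AND v) AND t) OR t)
F2 = (s OR (NOT r XOR q))
Evaluate both on each of 128 rows (bits = p,q,r,s,t,u,v):
  row 0 [0000000]: F1=0 F2=1 (differ) -> 1
  row 1 [0000001]: F1=0 F2=1 (differ) -> 1
  row 2 [0000010]: F1=0 F2=1 (differ) -> 1
  row 3 [0000011]: F1=0 F2=1 (differ) -> 1
  row 4 [0000100]: F1=1 F2=1 -> 0
  (every remaining row is evaluated the same way; all 128 results are listed next)
Full result column, 8 rows per line (p,q,r,s fixed per line; t,u,v runs 000..111 left to right):
  rows 0-7 [p,q,r,s=0000]: 11110000  (ones: 4)
  rows 8-15 [p,q,r,s=0001]: 11110000  (ones: 4)
  rows 16-23 [p,q,r,s=0010]: 00001111  (ones: 4)
  rows 24-31 [p,q,r,s=0011]: 11110000  (ones: 4)
  rows 32-39 [p,q,r,s=0100]: 00001111  (ones: 4)
  rows 40-47 [p,q,r,s=0101]: 11110000  (ones: 4)
  rows 48-55 [p,q,r,s=0110]: 11110000  (ones: 4)
  rows 56-63 [p,q,r,s=0111]: 11110000  (ones: 4)
  rows 64-71 [p,q,r,s=1000]: 11110000  (ones: 4)
  rows 72-79 [p,q,r,s=1001]: 11110000  (ones: 4)
  rows 80-87 [p,q,r,s=1010]: 00001111  (ones: 4)
  rows 88-95 [p,q,r,s=1011]: 11110000  (ones: 4)
  rows 96-103 [p,q,r,s=1100]: 00001111  (ones: 4)
  rows 104-111 [p,q,r,s=1101]: 11110000  (ones: 4)
  rows 112-119 [p,q,r,s=1110]: 11110000  (ones: 4)
  rows 120-127 [p,q,r,s=1111]: 11110000  (ones: 4)
Disagreements = 4+4+4+4+4+4+4+4+4+4+4+4+4+4+4+4 = 64

64


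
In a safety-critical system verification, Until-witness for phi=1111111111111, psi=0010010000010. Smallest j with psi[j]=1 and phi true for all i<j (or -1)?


(phi U psi) at 0: need smallest j with psi[j]=1 and phi[i]=1 for all i in [0,j).
Scan from step 0:
  step 0: phi=1, psi=0 -> continue
  step 1: phi=1, psi=0 -> continue
  step 2: psi=1 and phi held for [0,2) -> witness found
Witness step = 2

2


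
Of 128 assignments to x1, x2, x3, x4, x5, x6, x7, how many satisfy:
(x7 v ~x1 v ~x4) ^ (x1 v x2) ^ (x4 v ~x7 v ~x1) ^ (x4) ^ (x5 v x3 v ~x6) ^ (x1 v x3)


CNF with 6 clauses over 7 vars (128 assignments).
An assignment satisfies CNF iff every clause has >=1 true literal.
Check each row (bits = x1,x2,x3,x4,x5,x6,x7; clause T/F shown):
  row 0 [0000000]: clauses=TFTFTF -> 0
  row 1 [0000001]: clauses=TFTFTF -> 0
  row 2 [0000010]: clauses=TFTFFF -> 0
  row 3 [0000011]: clauses=TFTFFF -> 0
  row 4 [0000100]: clauses=TFTFTF -> 0
  (every remaining row is evaluated the same way; all 128 results are listed next)
Full result column, 8 rows per line (x1,x2,x3,x4 fixed per line; x5,x6,x7 runs 000..111 left to right):
  rows 0-7 [x1,x2,x3,x4=0000]: 00000000  (ones: 0)
  rows 8-15 [x1,x2,x3,x4=0001]: 00000000  (ones: 0)
  rows 16-23 [x1,x2,x3,x4=0010]: 00000000  (ones: 0)
  rows 24-31 [x1,x2,x3,x4=0011]: 00000000  (ones: 0)
  rows 32-39 [x1,x2,x3,x4=0100]: 00000000  (ones: 0)
  rows 40-47 [x1,x2,x3,x4=0101]: 00000000  (ones: 0)
  rows 48-55 [x1,x2,x3,x4=0110]: 00000000  (ones: 0)
  rows 56-63 [x1,x2,x3,x4=0111]: 11111111  (ones: 8)
  rows 64-71 [x1,x2,x3,x4=1000]: 00000000  (ones: 0)
  rows 72-79 [x1,x2,x3,x4=1001]: 01000101  (ones: 3)
  rows 80-87 [x1,x2,x3,x4=1010]: 00000000  (ones: 0)
  rows 88-95 [x1,x2,x3,x4=1011]: 01010101  (ones: 4)
  rows 96-103 [x1,x2,x3,x4=1100]: 00000000  (ones: 0)
  rows 104-111 [x1,x2,x3,x4=1101]: 01000101  (ones: 3)
  rows 112-119 [x1,x2,x3,x4=1110]: 00000000  (ones: 0)
  rows 120-127 [x1,x2,x3,x4=1111]: 01010101  (ones: 4)
Satisfying assignments = 0+0+0+0+0+0+0+8+0+3+0+4+0+3+0+4 = 22

22


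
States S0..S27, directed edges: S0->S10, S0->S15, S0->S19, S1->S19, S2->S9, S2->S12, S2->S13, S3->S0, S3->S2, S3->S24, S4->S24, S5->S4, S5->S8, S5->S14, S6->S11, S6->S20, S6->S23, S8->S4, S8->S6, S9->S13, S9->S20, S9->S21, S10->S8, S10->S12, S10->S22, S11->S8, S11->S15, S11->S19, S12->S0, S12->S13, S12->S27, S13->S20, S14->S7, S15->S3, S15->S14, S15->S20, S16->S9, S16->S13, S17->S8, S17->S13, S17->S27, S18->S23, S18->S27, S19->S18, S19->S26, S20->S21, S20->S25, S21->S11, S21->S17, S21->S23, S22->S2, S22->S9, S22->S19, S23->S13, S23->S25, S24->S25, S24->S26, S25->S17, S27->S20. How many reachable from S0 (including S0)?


BFS from S0:
  layer 0: {S0}
  layer 1: {S10, S15, S19}
  layer 2: {S3, S8, S12, S14, S18, S20, S22, S26}
  layer 3: {S2, S4, S6, S7, S9, S13, S21, S23, S24, S25, S27}
  layer 4: {S11, S17}
Reachable set: {S0, S2, S3, S4, S6, S7, S8, S9, S10, S11, S12, S13, S14, S15, S17, S18, S19, S20, S21, S22, S23, S24, S25, S26, S27}
Count = 25

25


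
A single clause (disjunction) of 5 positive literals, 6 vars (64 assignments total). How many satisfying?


Step 1: Total=2^6=64
Step 2: Unsat when all 5 false: 2^1=2
Step 3: Sat=64-2=62

62


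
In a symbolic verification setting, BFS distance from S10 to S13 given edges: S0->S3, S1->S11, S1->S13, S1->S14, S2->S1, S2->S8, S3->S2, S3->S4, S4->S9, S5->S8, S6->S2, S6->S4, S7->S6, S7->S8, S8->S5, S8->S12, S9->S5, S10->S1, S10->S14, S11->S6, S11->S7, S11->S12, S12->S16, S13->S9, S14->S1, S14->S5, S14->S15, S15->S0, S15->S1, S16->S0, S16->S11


BFS layer-by-layer from S10:
  dist 0: {S10}
  dist 1: {S1, S14}
  dist 2: {S5, S11, S13, S15}
  -> S13 reached at distance 2
Shortest path length = 2

2


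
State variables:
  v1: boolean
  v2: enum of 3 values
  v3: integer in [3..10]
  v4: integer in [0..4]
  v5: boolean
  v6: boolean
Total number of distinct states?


State space = product of domain sizes of all variables.
Domain sizes:
  v1 (boolean): 2
  v2 (enum of 3 values): 3
  v3 (integer in [3..10]): 8
  v4 (integer in [0..4]): 5
  v5 (boolean): 2
  v6 (boolean): 2
Product = 2 * 3 * 8 * 5 * 2 * 2 = 960

960


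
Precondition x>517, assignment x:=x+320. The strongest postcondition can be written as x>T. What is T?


Formula: sp(P, x:=E) = exists old_x. (x = E[old_x/x]) AND P[old_x/x] (old_x is the value of x before the assignment; eliminate old_x by solving x = E[old_x/x] for old_x)
Step 1: Precondition P: x>517, i.e. old_x > 517
Step 2: Assignment gives x = old_x + 320, so old_x = x - 320
Step 3: Substitute into P: x - 320 > 517
Step 4: Simplify: x > 517+320 = 837

837


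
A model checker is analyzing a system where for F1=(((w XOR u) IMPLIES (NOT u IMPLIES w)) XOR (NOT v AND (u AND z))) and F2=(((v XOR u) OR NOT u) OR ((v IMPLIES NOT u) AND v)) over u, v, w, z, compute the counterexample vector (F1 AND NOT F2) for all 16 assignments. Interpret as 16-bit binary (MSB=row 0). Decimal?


F1 = (((w XOR u) IMPLIES (NOT u IMPLIES w)) XOR (NOT v AND (u AND z)))
F2 = (((v XOR u) OR NOT u) OR ((v IMPLIES NOT u) AND v))
Counterexample to F1=>F2 is where F1=1 and F2=0.
Evaluate each row (bits = u,v,w,z, MSB first):
  row 0 [0000]: F1=1 F2=1 -> F1&~F2 -> 0
  row 1 [0001]: F1=1 F2=1 -> F1&~F2 -> 0
  row 2 [0010]: F1=1 F2=1 -> F1&~F2 -> 0
  row 3 [0011]: F1=1 F2=1 -> F1&~F2 -> 0
  row 4 [0100]: F1=1 F2=1 -> F1&~F2 -> 0
  row 5 [0101]: F1=1 F2=1 -> F1&~F2 -> 0
  row 6 [0110]: F1=1 F2=1 -> F1&~F2 -> 0
  row 7 [0111]: F1=1 F2=1 -> F1&~F2 -> 0
  row 8 [1000]: F1=1 F2=1 -> F1&~F2 -> 0
  row 9 [1001]: F1=0 F2=1 -> F1&~F2 -> 0
  row 10 [1010]: F1=1 F2=1 -> F1&~F2 -> 0
  row 11 [1011]: F1=0 F2=1 -> F1&~F2 -> 0
  row 12 [1100]: F1=1 F2=0 -> F1&~F2 -> 1
  row 13 [1101]: F1=1 F2=0 -> F1&~F2 -> 1
  row 14 [1110]: F1=1 F2=0 -> F1&~F2 -> 1
  row 15 [1111]: F1=1 F2=0 -> F1&~F2 -> 1
Full result column, 4 rows per line (u,v fixed per line; w,z runs 00..11 left to right):
  rows 0-3 [u,v=00]: 0000  = hex 0
  rows 4-7 [u,v=01]: 0000  = hex 0
  rows 8-11 [u,v=10]: 0000  = hex 0
  rows 12-15 [u,v=11]: 1111  = hex F
Counterexample vector (row 0 .. row 15) = 0000000000001111
Output column grouped in 4s = 0000 0000 0000 1111 = 0x000F
Convert to decimal digit by digit (value = value*16 + digit):
  0 -> 0
  0*16 + 0 = 0
  0*16 + 0 = 0
  0*16 + 15 (F) = 15
Decimal = 15

15


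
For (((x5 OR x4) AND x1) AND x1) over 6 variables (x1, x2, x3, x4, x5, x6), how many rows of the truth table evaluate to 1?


Formula: (((x5 OR x4) AND x1) AND x1) over 6 vars (64 rows)
Evaluate each row (x1, x2, x3, x4, x5, x6 as bits, MSB first):
  row 0 [000000]: (((0 OR 0) AND 0) AND 0) -> 0
  row 1 [000001]: (((0 OR 0) AND 0) AND 0) -> 0
  row 2 [000010]: (((1 OR 0) AND 0) AND 0) -> 0
  row 3 [000011]: (((1 OR 0) AND 0) AND 0) -> 0
  row 4 [000100]: (((0 OR 1) AND 0) AND 0) -> 0
  (every remaining row is evaluated the same way; all 64 results are listed next)
Full result column, 8 rows per line (x1,x2,x3 fixed per line; x4,x5,x6 runs 000..111 left to right):
  rows 0-7 [x1,x2,x3=000]: 00000000  (ones: 0)
  rows 8-15 [x1,x2,x3=001]: 00000000  (ones: 0)
  rows 16-23 [x1,x2,x3=010]: 00000000  (ones: 0)
  rows 24-31 [x1,x2,x3=011]: 00000000  (ones: 0)
  rows 32-39 [x1,x2,x3=100]: 00111111  (ones: 6)
  rows 40-47 [x1,x2,x3=101]: 00111111  (ones: 6)
  rows 48-55 [x1,x2,x3=110]: 00111111  (ones: 6)
  rows 56-63 [x1,x2,x3=111]: 00111111  (ones: 6)
Count of 1-rows = 0+0+0+0+6+6+6+6 = 24

24


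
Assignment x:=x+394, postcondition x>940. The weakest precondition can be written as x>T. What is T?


Formula: wp(x:=E, P) = P[E/x] (substitute E for x in postcondition)
Step 1: Postcondition: x>940
Step 2: Substitute x+394 for x: x+394>940
Step 3: Solve for x: x > 940-394 = 546

546


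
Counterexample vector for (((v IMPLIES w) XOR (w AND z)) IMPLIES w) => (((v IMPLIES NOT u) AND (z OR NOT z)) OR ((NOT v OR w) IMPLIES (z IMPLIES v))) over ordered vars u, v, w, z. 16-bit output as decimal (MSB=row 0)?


F1 = (((v IMPLIES w) XOR (w AND z)) IMPLIES w)
F2 = (((v IMPLIES NOT u) AND (z OR NOT z)) OR ((NOT v OR w) IMPLIES (z IMPLIES v)))
Counterexample to F1=>F2 is where F1=1 and F2=0.
Evaluate each row (bits = u,v,w,z, MSB first):
  row 0 [0000]: F1=0 F2=1 -> F1&~F2 -> 0
  row 1 [0001]: F1=0 F2=1 -> F1&~F2 -> 0
  row 2 [0010]: F1=1 F2=1 -> F1&~F2 -> 0
  row 3 [0011]: F1=1 F2=1 -> F1&~F2 -> 0
  row 4 [0100]: F1=1 F2=1 -> F1&~F2 -> 0
  row 5 [0101]: F1=1 F2=1 -> F1&~F2 -> 0
  row 6 [0110]: F1=1 F2=1 -> F1&~F2 -> 0
  row 7 [0111]: F1=1 F2=1 -> F1&~F2 -> 0
  row 8 [1000]: F1=0 F2=1 -> F1&~F2 -> 0
  row 9 [1001]: F1=0 F2=1 -> F1&~F2 -> 0
  row 10 [1010]: F1=1 F2=1 -> F1&~F2 -> 0
  row 11 [1011]: F1=1 F2=1 -> F1&~F2 -> 0
  row 12 [1100]: F1=1 F2=1 -> F1&~F2 -> 0
  row 13 [1101]: F1=1 F2=1 -> F1&~F2 -> 0
  row 14 [1110]: F1=1 F2=1 -> F1&~F2 -> 0
  row 15 [1111]: F1=1 F2=1 -> F1&~F2 -> 0
Full result column, 4 rows per line (u,v fixed per line; w,z runs 00..11 left to right):
  rows 0-3 [u,v=00]: 0000  = hex 0
  rows 4-7 [u,v=01]: 0000  = hex 0
  rows 8-11 [u,v=10]: 0000  = hex 0
  rows 12-15 [u,v=11]: 0000  = hex 0
Counterexample vector (row 0 .. row 15) = 0000000000000000
Output column grouped in 4s = 0000 0000 0000 0000 = 0x0000
Convert to decimal digit by digit (value = value*16 + digit):
  0 -> 0
  0*16 + 0 = 0
  0*16 + 0 = 0
  0*16 + 0 = 0
Decimal = 0

0


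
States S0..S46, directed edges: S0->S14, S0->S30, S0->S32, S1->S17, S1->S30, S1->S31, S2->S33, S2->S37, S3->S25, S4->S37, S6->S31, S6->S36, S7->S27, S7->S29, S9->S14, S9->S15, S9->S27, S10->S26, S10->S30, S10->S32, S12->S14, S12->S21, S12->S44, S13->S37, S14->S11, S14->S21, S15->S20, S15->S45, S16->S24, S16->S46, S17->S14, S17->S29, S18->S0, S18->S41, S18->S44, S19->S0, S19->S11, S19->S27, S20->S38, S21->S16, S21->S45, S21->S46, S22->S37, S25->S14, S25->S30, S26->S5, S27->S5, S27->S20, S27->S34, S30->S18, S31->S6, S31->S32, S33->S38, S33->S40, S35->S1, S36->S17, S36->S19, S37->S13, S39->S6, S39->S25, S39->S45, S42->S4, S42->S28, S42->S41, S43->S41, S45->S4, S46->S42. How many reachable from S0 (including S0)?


BFS from S0:
  layer 0: {S0}
  layer 1: {S14, S30, S32}
  layer 2: {S11, S18, S21}
  layer 3: {S16, S41, S44, S45, S46}
  layer 4: {S4, S24, S42}
  layer 5: {S28, S37}
  layer 6: {S13}
Reachable set: {S0, S4, S11, S13, S14, S16, S18, S21, S24, S28, S30, S32, S37, S41, S42, S44, S45, S46}
Count = 18

18


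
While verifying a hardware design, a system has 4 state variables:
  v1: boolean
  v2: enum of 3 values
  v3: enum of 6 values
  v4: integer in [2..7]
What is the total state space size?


State space = product of domain sizes of all variables.
Domain sizes:
  v1 (boolean): 2
  v2 (enum of 3 values): 3
  v3 (enum of 6 values): 6
  v4 (integer in [2..7]): 6
Product = 2 * 3 * 6 * 6 = 216

216


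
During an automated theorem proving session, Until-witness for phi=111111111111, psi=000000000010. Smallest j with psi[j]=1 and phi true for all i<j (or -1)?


(phi U psi) at 0: need smallest j with psi[j]=1 and phi[i]=1 for all i in [0,j).
Scan from step 0:
  step 0: phi=1, psi=0 -> continue
  step 1: phi=1, psi=0 -> continue
  step 2: phi=1, psi=0 -> continue
  step 3: phi=1, psi=0 -> continue
  step 10: psi=1 and phi held for [0,10) -> witness found
Witness step = 10

10


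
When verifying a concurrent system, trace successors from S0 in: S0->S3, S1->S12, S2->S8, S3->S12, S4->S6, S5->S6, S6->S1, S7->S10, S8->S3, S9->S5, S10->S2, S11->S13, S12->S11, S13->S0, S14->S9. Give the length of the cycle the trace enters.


Trace from S0 until a state repeats:
  S0 -> S3 -> S12 -> S11 -> S13 -> S0
S0 first seen at step 0, revisited at step 5.
Cycle length = 5 - 0 = 5

5


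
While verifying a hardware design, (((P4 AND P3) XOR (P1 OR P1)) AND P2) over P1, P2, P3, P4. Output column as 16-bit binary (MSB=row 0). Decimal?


Formula: (((P4 AND P3) XOR (P1 OR P1)) AND P2) over P1, P2, P3, P4 (16 rows)
Evaluate each row (bits = P1,P2,P3,P4, MSB first):
  row 0 [0000]: (((0 AND 0) XOR (0 OR 0)) AND 0) -> 0
  row 1 [0001]: (((1 AND 0) XOR (0 OR 0)) AND 0) -> 0
  row 2 [0010]: (((0 AND 1) XOR (0 OR 0)) AND 0) -> 0
  row 3 [0011]: (((1 AND 1) XOR (0 OR 0)) AND 0) -> 0
  row 4 [0100]: (((0 AND 0) XOR (0 OR 0)) AND 1) -> 0
  row 5 [0101]: (((1 AND 0) XOR (0 OR 0)) AND 1) -> 0
  row 6 [0110]: (((0 AND 1) XOR (0 OR 0)) AND 1) -> 0
  row 7 [0111]: (((1 AND 1) XOR (0 OR 0)) AND 1) -> 1
  row 8 [1000]: (((0 AND 0) XOR (1 OR 1)) AND 0) -> 0
  row 9 [1001]: (((1 AND 0) XOR (1 OR 1)) AND 0) -> 0
  row 10 [1010]: (((0 AND 1) XOR (1 OR 1)) AND 0) -> 0
  row 11 [1011]: (((1 AND 1) XOR (1 OR 1)) AND 0) -> 0
  row 12 [1100]: (((0 AND 0) XOR (1 OR 1)) AND 1) -> 1
  row 13 [1101]: (((1 AND 0) XOR (1 OR 1)) AND 1) -> 1
  row 14 [1110]: (((0 AND 1) XOR (1 OR 1)) AND 1) -> 1
  row 15 [1111]: (((1 AND 1) XOR (1 OR 1)) AND 1) -> 0
Full result column, 4 rows per line (P1,P2 fixed per line; P3,P4 runs 00..11 left to right):
  rows 0-3 [P1,P2=00]: 0000  = hex 0
  rows 4-7 [P1,P2=01]: 0001  = hex 1
  rows 8-11 [P1,P2=10]: 0000  = hex 0
  rows 12-15 [P1,P2=11]: 1110  = hex E
Output column (row 0 .. row 15) = 0000000100001110
Output column grouped in 4s = 0000 0001 0000 1110 = 0x010E
Convert to decimal digit by digit (value = value*16 + digit):
  0 -> 0
  0*16 + 1 = 1
  1*16 + 0 = 16
  16*16 + 14 (E) = 270
Decimal = 270

270


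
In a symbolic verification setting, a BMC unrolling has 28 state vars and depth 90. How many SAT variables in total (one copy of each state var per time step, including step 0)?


BMC unrolls to depth k, creating one copy of each state var for steps 0..k.
Step count = 90 + 1 = 91 (steps 0 through 90)
Vars per step = 28
Total = 28 * 91 = 2548

2548


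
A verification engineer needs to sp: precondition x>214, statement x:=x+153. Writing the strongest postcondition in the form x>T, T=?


Formula: sp(P, x:=E) = exists old_x. (x = E[old_x/x]) AND P[old_x/x] (old_x is the value of x before the assignment; eliminate old_x by solving x = E[old_x/x] for old_x)
Step 1: Precondition P: x>214, i.e. old_x > 214
Step 2: Assignment gives x = old_x + 153, so old_x = x - 153
Step 3: Substitute into P: x - 153 > 214
Step 4: Simplify: x > 214+153 = 367

367


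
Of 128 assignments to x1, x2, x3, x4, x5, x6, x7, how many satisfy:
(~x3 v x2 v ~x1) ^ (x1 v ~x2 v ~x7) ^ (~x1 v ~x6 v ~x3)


CNF with 3 clauses over 7 vars (128 assignments).
An assignment satisfies CNF iff every clause has >=1 true literal.
Check each row (bits = x1,x2,x3,x4,x5,x6,x7; clause T/F shown):
  row 0 [0000000]: clauses=TTT -> 1
  row 1 [0000001]: clauses=TTT -> 1
  row 2 [0000010]: clauses=TTT -> 1
  row 3 [0000011]: clauses=TTT -> 1
  row 4 [0000100]: clauses=TTT -> 1
  (every remaining row is evaluated the same way; all 128 results are listed next)
Full result column, 8 rows per line (x1,x2,x3,x4 fixed per line; x5,x6,x7 runs 000..111 left to right):
  rows 0-7 [x1,x2,x3,x4=0000]: 11111111  (ones: 8)
  rows 8-15 [x1,x2,x3,x4=0001]: 11111111  (ones: 8)
  rows 16-23 [x1,x2,x3,x4=0010]: 11111111  (ones: 8)
  rows 24-31 [x1,x2,x3,x4=0011]: 11111111  (ones: 8)
  rows 32-39 [x1,x2,x3,x4=0100]: 10101010  (ones: 4)
  rows 40-47 [x1,x2,x3,x4=0101]: 10101010  (ones: 4)
  rows 48-55 [x1,x2,x3,x4=0110]: 10101010  (ones: 4)
  rows 56-63 [x1,x2,x3,x4=0111]: 10101010  (ones: 4)
  rows 64-71 [x1,x2,x3,x4=1000]: 11111111  (ones: 8)
  rows 72-79 [x1,x2,x3,x4=1001]: 11111111  (ones: 8)
  rows 80-87 [x1,x2,x3,x4=1010]: 00000000  (ones: 0)
  rows 88-95 [x1,x2,x3,x4=1011]: 00000000  (ones: 0)
  rows 96-103 [x1,x2,x3,x4=1100]: 11111111  (ones: 8)
  rows 104-111 [x1,x2,x3,x4=1101]: 11111111  (ones: 8)
  rows 112-119 [x1,x2,x3,x4=1110]: 11001100  (ones: 4)
  rows 120-127 [x1,x2,x3,x4=1111]: 11001100  (ones: 4)
Satisfying assignments = 8+8+8+8+4+4+4+4+8+8+0+0+8+8+4+4 = 88

88


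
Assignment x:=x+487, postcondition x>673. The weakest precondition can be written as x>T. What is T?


Formula: wp(x:=E, P) = P[E/x] (substitute E for x in postcondition)
Step 1: Postcondition: x>673
Step 2: Substitute x+487 for x: x+487>673
Step 3: Solve for x: x > 673-487 = 186

186


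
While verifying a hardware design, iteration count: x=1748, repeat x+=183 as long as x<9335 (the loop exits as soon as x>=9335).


Step 1: x goes from 1748 toward 9335 by 183; the body runs while x<9335, so iterations = ceil((bound-start)/step)
Step 2: Distance=7587
Step 3: ceil(7587/183)=42

42


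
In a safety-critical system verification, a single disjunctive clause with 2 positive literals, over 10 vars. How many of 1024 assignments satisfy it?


Step 1: Total=2^10=1024
Step 2: Unsat when all 2 false: 2^8=256
Step 3: Sat=1024-256=768

768


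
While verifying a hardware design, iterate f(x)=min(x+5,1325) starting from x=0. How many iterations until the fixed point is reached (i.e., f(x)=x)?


Step 1: x=0, cap=1325, increment=5
Step 2: x grows by 5 each step until capped at 1325; fixed point is x=1325
Step 3: iterations = ceil(1325/5) = 265

265


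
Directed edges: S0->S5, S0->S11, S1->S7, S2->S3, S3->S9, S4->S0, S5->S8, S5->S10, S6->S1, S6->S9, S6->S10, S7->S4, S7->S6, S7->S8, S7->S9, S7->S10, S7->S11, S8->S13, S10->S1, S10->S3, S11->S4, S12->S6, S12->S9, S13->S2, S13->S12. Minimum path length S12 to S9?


BFS layer-by-layer from S12:
  dist 0: {S12}
  dist 1: {S6, S9}
  -> S9 reached at distance 1
Shortest path length = 1

1


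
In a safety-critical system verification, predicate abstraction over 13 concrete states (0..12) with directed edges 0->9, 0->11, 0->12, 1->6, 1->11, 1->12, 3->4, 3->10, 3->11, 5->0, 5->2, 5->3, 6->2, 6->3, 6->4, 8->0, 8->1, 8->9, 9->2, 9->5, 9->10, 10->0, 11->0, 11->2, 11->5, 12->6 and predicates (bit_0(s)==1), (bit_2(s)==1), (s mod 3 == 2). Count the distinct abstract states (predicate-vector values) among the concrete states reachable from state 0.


BFS from 0:
Concrete reachable: {0, 2, 3, 4, 5, 6, 9, 10, 11, 12}
Abstract via predicates (bit_0(s)==1), (bit_2(s)==1), (s mod 3 == 2):
  (0,0,0) <- {0, 10}
  (0,0,1) <- {2}
  (0,1,0) <- {4, 6, 12}
  (1,0,0) <- {3, 9}
  (1,0,1) <- {11}
  (1,1,1) <- {5}
Distinct abstract states = 6

6
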